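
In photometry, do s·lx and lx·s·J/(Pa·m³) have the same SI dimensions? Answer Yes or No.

Left side:
  lx = lm/m² (illuminance = luminous flux per area),
      = m⁻²·cd.
  Combining: s·lx = s · (m⁻²·cd) = m⁻²·s·cd.
Right side:
  lx = lm/m² (illuminance = luminous flux per area),
      = m⁻²·cd.
  Pa = N/m² (pressure = force per area),
      = kg·m⁻¹·s⁻².
  So Pa⁻¹ = kg⁻¹·m·s².
  J = N·m (work = force × distance),
      = kg·m²·s⁻².
  Combining: lx·Pa⁻¹·s·m⁻³·J = (m⁻²·cd) · (kg⁻¹·m·s²) · s · m⁻³ · (kg·m²·s⁻²) = m⁻²·s·cd.
Both reduce to m⁻²·s·cd.

Yes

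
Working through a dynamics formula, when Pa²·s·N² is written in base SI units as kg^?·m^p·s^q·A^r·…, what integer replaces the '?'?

4

Pa = kg·m⁻¹·s⁻².
So Pa² = kg²·m⁻²·s⁻⁴.
N = kg·m·s⁻².
So N² = kg²·m²·s⁻⁴.
Combining: Pa²·s·N² = (kg²·m⁻²·s⁻⁴) · s · (kg²·m²·s⁻⁴) = kg⁴·s⁻⁷.
The exponent of kg is 4.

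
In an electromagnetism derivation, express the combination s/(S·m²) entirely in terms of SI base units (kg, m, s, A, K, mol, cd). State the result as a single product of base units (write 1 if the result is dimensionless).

kg·s⁻²·A⁻²

S = kg⁻¹·m⁻²·s³·A².
So S⁻¹ = kg·m²·s⁻³·A⁻².
Combining: S⁻¹·s·m⁻² = (kg·m²·s⁻³·A⁻²) · s · m⁻² = kg·s⁻²·A⁻².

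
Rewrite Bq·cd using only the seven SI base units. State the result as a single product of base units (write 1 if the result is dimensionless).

s⁻¹·cd

Bq = 1/s = s⁻¹ (activity is decays per second).
Combining: Bq·cd = s⁻¹ · cd = s⁻¹·cd.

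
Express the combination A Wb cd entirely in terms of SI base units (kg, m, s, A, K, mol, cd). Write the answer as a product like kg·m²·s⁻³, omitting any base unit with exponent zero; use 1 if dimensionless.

Wb = kg·m²·s⁻²·A⁻¹.
Combining: A·Wb·cd = A · (kg·m²·s⁻²·A⁻¹) · cd = kg·m²·s⁻²·cd.

kg·m²·s⁻²·cd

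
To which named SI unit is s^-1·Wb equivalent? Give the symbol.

Wb = V·s (flux: a volt is a weber per second),
    = kg·m²·s⁻²·A⁻¹.
Combining: s⁻¹·Wb = s⁻¹ · (kg·m²·s⁻²·A⁻¹) = kg·m²·s⁻³·A⁻¹.
kg·m²·s⁻³·A⁻¹ is the base-SI form of the volt.

V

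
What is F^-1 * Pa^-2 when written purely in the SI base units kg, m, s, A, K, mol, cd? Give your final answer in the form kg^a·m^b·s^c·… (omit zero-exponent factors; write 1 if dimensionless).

kg⁻¹·m⁴·A⁻²

F = kg⁻¹·m⁻²·s⁴·A².
So F⁻¹ = kg·m²·s⁻⁴·A⁻².
Pa = kg·m⁻¹·s⁻².
So Pa⁻² = kg⁻²·m²·s⁴.
Combining: F⁻¹·Pa⁻² = (kg·m²·s⁻⁴·A⁻²) · (kg⁻²·m²·s⁴) = kg⁻¹·m⁴·A⁻².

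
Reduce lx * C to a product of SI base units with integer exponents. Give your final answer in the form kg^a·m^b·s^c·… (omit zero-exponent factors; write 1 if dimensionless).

m⁻²·s·A·cd

lx = lm/m² (illuminance = luminous flux per area),
    = m⁻²·cd.
C = A·s = s·A (charge = current × time).
Combining: lx·C = (m⁻²·cd) · (s·A) = m⁻²·s·A·cd.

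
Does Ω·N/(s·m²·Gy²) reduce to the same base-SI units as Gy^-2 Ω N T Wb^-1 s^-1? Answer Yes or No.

Left side:
  Ω = V/A (resistance = voltage per current),
      = kg·m²·s⁻³·A⁻².
  N = kg·m/s² = kg·m·s⁻² (force = mass × acceleration).
  Gy = J/kg (absorbed dose = energy per mass),
      = m²·s⁻².
  So Gy⁻² = m⁻⁴·s⁴.
  Combining: Ω·s⁻¹·N·m⁻²·Gy⁻² = (kg·m²·s⁻³·A⁻²) · s⁻¹ · (kg·m·s⁻²) · m⁻² · (m⁻⁴·s⁴) = kg²·m⁻³·s⁻²·A⁻².
Right side:
  Gy = J/kg (absorbed dose = energy per mass),
      = m²·s⁻².
  So Gy⁻² = m⁻⁴·s⁴.
  Ω = V/A (resistance = voltage per current),
      = kg·m²·s⁻³·A⁻².
  N = kg·m/s² = kg·m·s⁻² (force = mass × acceleration).
  T = Wb/m² (flux density = flux per area),
      = kg·s⁻²·A⁻¹.
  Wb = V·s (flux: a volt is a weber per second),
      = kg·m²·s⁻²·A⁻¹.
  So Wb⁻¹ = kg⁻¹·m⁻²·s²·A.
  Combining: Gy⁻²·Ω·N·T·Wb⁻¹·s⁻¹ = (m⁻⁴·s⁴) · (kg·m²·s⁻³·A⁻²) · (kg·m·s⁻²) · (kg·s⁻²·A⁻¹) · (kg⁻¹·m⁻²·s²·A) · s⁻¹ = kg²·m⁻³·s⁻²·A⁻².
Both reduce to kg²·m⁻³·s⁻²·A⁻².

Yes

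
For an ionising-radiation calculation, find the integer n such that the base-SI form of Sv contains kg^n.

Sv = m²·s⁻².
The exponent of kg is 0.

0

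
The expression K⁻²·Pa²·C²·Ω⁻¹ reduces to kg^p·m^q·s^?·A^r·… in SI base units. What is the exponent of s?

Pa = kg·m⁻¹·s⁻².
So Pa² = kg²·m⁻²·s⁻⁴.
C = s·A.
So C² = s²·A².
Ω = kg·m²·s⁻³·A⁻².
So Ω⁻¹ = kg⁻¹·m⁻²·s³·A².
Combining: K⁻²·Pa²·C²·Ω⁻¹ = K⁻² · (kg²·m⁻²·s⁻⁴) · (s²·A²) · (kg⁻¹·m⁻²·s³·A²) = kg·m⁻⁴·s·A⁴·K⁻².
The exponent of s is 1.

1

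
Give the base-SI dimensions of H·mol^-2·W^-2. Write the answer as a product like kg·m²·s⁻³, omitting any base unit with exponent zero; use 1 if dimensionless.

kg⁻¹·m⁻²·s⁴·A⁻²·mol⁻²

H = Wb/A (inductance = flux per current),
    = kg·m²·s⁻²·A⁻².
W = J/s (power = energy per time),
    = kg·m²·s⁻³.
So W⁻² = kg⁻²·m⁻⁴·s⁶.
Combining: H·mol⁻²·W⁻² = (kg·m²·s⁻²·A⁻²) · mol⁻² · (kg⁻²·m⁻⁴·s⁶) = kg⁻¹·m⁻²·s⁴·A⁻²·mol⁻².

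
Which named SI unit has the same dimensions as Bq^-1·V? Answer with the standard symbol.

Wb

Bq = s⁻¹.
So Bq⁻¹ = s.
V = kg·m²·s⁻³·A⁻¹.
Combining: Bq⁻¹·V = s · (kg·m²·s⁻³·A⁻¹) = kg·m²·s⁻²·A⁻¹.
kg·m²·s⁻²·A⁻¹ is the base-SI form of the weber.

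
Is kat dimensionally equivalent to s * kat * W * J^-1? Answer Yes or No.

Left side:
  kat = s⁻¹·mol.
Right side:
  kat = mol/s = s⁻¹·mol (catalytic activity).
  W = J/s (power = energy per time),
      = kg·m²·s⁻³.
  J = N·m (work = force × distance),
      = kg·m²·s⁻².
  So J⁻¹ = kg⁻¹·m⁻²·s².
  Combining: s·kat·W·J⁻¹ = s · (s⁻¹·mol) · (kg·m²·s⁻³) · (kg⁻¹·m⁻²·s²) = s⁻¹·mol.
Both reduce to s⁻¹·mol.

Yes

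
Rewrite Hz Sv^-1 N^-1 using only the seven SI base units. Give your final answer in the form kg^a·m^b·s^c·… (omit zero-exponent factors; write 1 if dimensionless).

kg⁻¹·m⁻³·s³

Hz = 1/s = s⁻¹ (frequency is cycles per second).
Sv = J/kg (equivalent dose = energy per mass),
    = m²·s⁻².
So Sv⁻¹ = m⁻²·s².
N = kg·m/s² = kg·m·s⁻² (force = mass × acceleration).
So N⁻¹ = kg⁻¹·m⁻¹·s².
Combining: Hz·Sv⁻¹·N⁻¹ = s⁻¹ · (m⁻²·s²) · (kg⁻¹·m⁻¹·s²) = kg⁻¹·m⁻³·s³.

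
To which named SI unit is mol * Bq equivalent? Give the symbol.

kat

Bq = 1/s = s⁻¹ (activity is decays per second).
Combining: mol·Bq = mol · s⁻¹ = s⁻¹·mol.
s⁻¹·mol is the base-SI form of the katal.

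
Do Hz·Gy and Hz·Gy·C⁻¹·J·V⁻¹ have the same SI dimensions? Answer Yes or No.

Yes

Left side:
  Hz = 1/s = s⁻¹ (frequency is cycles per second).
  Gy = J/kg (absorbed dose = energy per mass),
      = m²·s⁻².
  Combining: Hz·Gy = s⁻¹ · (m²·s⁻²) = m²·s⁻³.
Right side:
  Hz = s⁻¹.
  Gy = m²·s⁻².
  C = s·A.
  So C⁻¹ = s⁻¹·A⁻¹.
  J = kg·m²·s⁻².
  V = kg·m²·s⁻³·A⁻¹.
  So V⁻¹ = kg⁻¹·m⁻²·s³·A.
  Combining: Hz·Gy·C⁻¹·J·V⁻¹ = s⁻¹ · (m²·s⁻²) · (s⁻¹·A⁻¹) · (kg·m²·s⁻²) · (kg⁻¹·m⁻²·s³·A) = m²·s⁻³.
Both reduce to m²·s⁻³.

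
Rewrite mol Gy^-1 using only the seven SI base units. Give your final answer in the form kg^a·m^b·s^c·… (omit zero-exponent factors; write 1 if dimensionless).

Gy = J/kg (absorbed dose = energy per mass),
    = m²·s⁻².
So Gy⁻¹ = m⁻²·s².
Combining: mol·Gy⁻¹ = mol · (m⁻²·s²) = m⁻²·s²·mol.

m⁻²·s²·mol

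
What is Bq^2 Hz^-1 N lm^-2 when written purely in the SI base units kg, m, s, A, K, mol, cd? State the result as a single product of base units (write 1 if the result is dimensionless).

Bq = 1/s = s⁻¹ (activity is decays per second).
So Bq² = s⁻².
Hz = 1/s = s⁻¹ (frequency is cycles per second).
So Hz⁻¹ = s.
N = kg·m/s² = kg·m·s⁻² (force = mass × acceleration).
lm = cd·sr = cd (luminous flux; sr is dimensionless).
So lm⁻² = cd⁻².
Combining: Bq²·Hz⁻¹·N·lm⁻² = s⁻² · s · (kg·m·s⁻²) · cd⁻² = kg·m·s⁻³·cd⁻².

kg·m·s⁻³·cd⁻²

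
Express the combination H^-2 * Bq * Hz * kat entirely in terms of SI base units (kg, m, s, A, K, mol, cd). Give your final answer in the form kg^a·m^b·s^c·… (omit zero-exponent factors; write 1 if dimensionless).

H = Wb/A (inductance = flux per current),
    = kg·m²·s⁻²·A⁻².
So H⁻² = kg⁻²·m⁻⁴·s⁴·A⁴.
Bq = 1/s = s⁻¹ (activity is decays per second).
Hz = 1/s = s⁻¹ (frequency is cycles per second).
kat = mol/s = s⁻¹·mol (catalytic activity).
Combining: H⁻²·Bq·Hz·kat = (kg⁻²·m⁻⁴·s⁴·A⁴) · s⁻¹ · s⁻¹ · (s⁻¹·mol) = kg⁻²·m⁻⁴·s·A⁴·mol.

kg⁻²·m⁻⁴·s·A⁴·mol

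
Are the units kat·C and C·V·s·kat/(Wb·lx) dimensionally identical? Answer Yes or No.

Left side:
  kat = mol/s = s⁻¹·mol (catalytic activity).
  C = A·s = s·A (charge = current × time).
  Combining: kat·C = (s⁻¹·mol) · (s·A) = A·mol.
Right side:
  C = A·s = s·A (charge = current × time).
  V = W/A (potential = power per current),
      = kg·m²·s⁻³·A⁻¹.
  Wb = V·s (flux: a volt is a weber per second),
      = kg·m²·s⁻²·A⁻¹.
  So Wb⁻¹ = kg⁻¹·m⁻²·s²·A.
  lx = lm/m² (illuminance = luminous flux per area),
      = m⁻²·cd.
  So lx⁻¹ = m²·cd⁻¹.
  kat = mol/s = s⁻¹·mol (catalytic activity).
  Combining: C·V·s·Wb⁻¹·lx⁻¹·kat = (s·A) · (kg·m²·s⁻³·A⁻¹) · s · (kg⁻¹·m⁻²·s²·A) · (m²·cd⁻¹) · (s⁻¹·mol) = m²·A·mol·cd⁻¹.
Left is A·mol; right is m²·A·mol·cd⁻¹ — different.

No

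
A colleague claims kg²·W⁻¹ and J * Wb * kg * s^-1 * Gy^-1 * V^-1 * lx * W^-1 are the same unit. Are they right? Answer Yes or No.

No

Left side:
  W = J/s (power = energy per time),
      = kg·m²·s⁻³.
  So W⁻¹ = kg⁻¹·m⁻²·s³.
  Combining: kg²·W⁻¹ = kg² · (kg⁻¹·m⁻²·s³) = kg·m⁻²·s³.
Right side:
  J = kg·m²·s⁻².
  Wb = kg·m²·s⁻²·A⁻¹.
  Gy = m²·s⁻².
  So Gy⁻¹ = m⁻²·s².
  V = kg·m²·s⁻³·A⁻¹.
  So V⁻¹ = kg⁻¹·m⁻²·s³·A.
  lx = m⁻²·cd.
  W = kg·m²·s⁻³.
  So W⁻¹ = kg⁻¹·m⁻²·s³.
  Combining: J·Wb·kg·s⁻¹·Gy⁻¹·V⁻¹·lx·W⁻¹ = (kg·m²·s⁻²) · (kg·m²·s⁻²·A⁻¹) · kg · s⁻¹ · (m⁻²·s²) · (kg⁻¹·m⁻²·s³·A) · (m⁻²·cd) · (kg⁻¹·m⁻²·s³) = kg·m⁻⁴·s³·cd.
Left is kg·m⁻²·s³; right is kg·m⁻⁴·s³·cd — different.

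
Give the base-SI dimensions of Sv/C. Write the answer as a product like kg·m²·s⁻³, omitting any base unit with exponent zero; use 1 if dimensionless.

C = A·s = s·A (charge = current × time).
So C⁻¹ = s⁻¹·A⁻¹.
Sv = J/kg (equivalent dose = energy per mass),
    = m²·s⁻².
Combining: C⁻¹·Sv = (s⁻¹·A⁻¹) · (m²·s⁻²) = m²·s⁻³·A⁻¹.

m²·s⁻³·A⁻¹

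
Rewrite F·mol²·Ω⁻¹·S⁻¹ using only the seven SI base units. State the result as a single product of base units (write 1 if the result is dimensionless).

kg⁻¹·m⁻²·s⁴·A²·mol²

F = C/V (capacitance = charge per voltage),
    = A·s/(kg·m²·s⁻³·A⁻¹) (substituting C and V),
    = kg⁻¹·m⁻²·s⁴·A².
Ω = V/A (resistance = voltage per current),
    = kg·m²·s⁻³·A⁻².
So Ω⁻¹ = kg⁻¹·m⁻²·s³·A².
S = 1/Ω (conductance is reciprocal resistance),
    = kg⁻¹·m⁻²·s³·A².
So S⁻¹ = kg·m²·s⁻³·A⁻².
Combining: F·mol²·Ω⁻¹·S⁻¹ = (kg⁻¹·m⁻²·s⁴·A²) · mol² · (kg⁻¹·m⁻²·s³·A²) · (kg·m²·s⁻³·A⁻²) = kg⁻¹·m⁻²·s⁴·A²·mol².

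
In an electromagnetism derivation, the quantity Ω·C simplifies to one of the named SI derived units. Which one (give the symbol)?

Wb

Ω = kg·m²·s⁻³·A⁻².
C = s·A.
Combining: Ω·C = (kg·m²·s⁻³·A⁻²) · (s·A) = kg·m²·s⁻²·A⁻¹.
kg·m²·s⁻²·A⁻¹ is the base-SI form of the weber.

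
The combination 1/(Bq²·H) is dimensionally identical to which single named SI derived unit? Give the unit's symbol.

Bq = 1/s = s⁻¹ (activity is decays per second).
So Bq⁻² = s².
H = Wb/A (inductance = flux per current),
    = kg·m²·s⁻²·A⁻².
So H⁻¹ = kg⁻¹·m⁻²·s²·A².
Combining: Bq⁻²·H⁻¹ = s² · (kg⁻¹·m⁻²·s²·A²) = kg⁻¹·m⁻²·s⁴·A².
kg⁻¹·m⁻²·s⁴·A² is the base-SI form of the farad.

F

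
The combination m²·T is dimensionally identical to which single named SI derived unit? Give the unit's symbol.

T = Wb/m² (flux density = flux per area),
    = kg·s⁻²·A⁻¹.
Combining: m²·T = m² · (kg·s⁻²·A⁻¹) = kg·m²·s⁻²·A⁻¹.
kg·m²·s⁻²·A⁻¹ is the base-SI form of the weber.

Wb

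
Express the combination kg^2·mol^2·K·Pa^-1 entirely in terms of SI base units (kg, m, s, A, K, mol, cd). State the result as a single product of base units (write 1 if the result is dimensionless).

Pa = kg·m⁻¹·s⁻².
So Pa⁻¹ = kg⁻¹·m·s².
Combining: kg²·mol²·K·Pa⁻¹ = kg² · mol² · K · (kg⁻¹·m·s²) = kg·m·s²·K·mol².

kg·m·s²·K·mol²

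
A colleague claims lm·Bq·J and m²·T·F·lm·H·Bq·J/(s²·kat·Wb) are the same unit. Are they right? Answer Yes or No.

Left side:
  lm = cd.
  Bq = s⁻¹.
  J = kg·m²·s⁻².
  Combining: lm·Bq·J = cd · s⁻¹ · (kg·m²·s⁻²) = kg·m²·s⁻³·cd.
Right side:
  T = Wb/m² (flux density = flux per area),
      = kg·s⁻²·A⁻¹.
  F = C/V (capacitance = charge per voltage),
      = A·s/(kg·m²·s⁻³·A⁻¹) (substituting C and V),
      = kg⁻¹·m⁻²·s⁴·A².
  lm = cd·sr = cd (luminous flux; sr is dimensionless).
  kat = mol/s = s⁻¹·mol (catalytic activity).
  So kat⁻¹ = s·mol⁻¹.
  H = Wb/A (inductance = flux per current),
      = kg·m²·s⁻²·A⁻².
  Bq = 1/s = s⁻¹ (activity is decays per second).
  Wb = V·s (flux: a volt is a weber per second),
      = kg·m²·s⁻²·A⁻¹.
  So Wb⁻¹ = kg⁻¹·m⁻²·s²·A.
  J = N·m (work = force × distance),
      = kg·m²·s⁻².
  Combining: m²·T·F·lm·s⁻²·kat⁻¹·H·Bq·Wb⁻¹·J = m² · (kg·s⁻²·A⁻¹) · (kg⁻¹·m⁻²·s⁴·A²) · cd · s⁻² · (s·mol⁻¹) · (kg·m²·s⁻²·A⁻²) · s⁻¹ · (kg⁻¹·m⁻²·s²·A) · (kg·m²·s⁻²) = kg·m²·s⁻²·mol⁻¹·cd.
Left is kg·m²·s⁻³·cd; right is kg·m²·s⁻²·mol⁻¹·cd — different.

No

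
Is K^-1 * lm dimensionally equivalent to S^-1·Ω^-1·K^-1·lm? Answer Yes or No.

Left side:
  lm = cd·sr = cd (luminous flux; sr is dimensionless).
  Combining: K⁻¹·lm = K⁻¹ · cd = K⁻¹·cd.
Right side:
  S = 1/Ω (conductance is reciprocal resistance),
      = kg⁻¹·m⁻²·s³·A².
  So S⁻¹ = kg·m²·s⁻³·A⁻².
  Ω = V/A (resistance = voltage per current),
      = kg·m²·s⁻³·A⁻².
  So Ω⁻¹ = kg⁻¹·m⁻²·s³·A².
  lm = cd·sr = cd (luminous flux; sr is dimensionless).
  Combining: S⁻¹·Ω⁻¹·K⁻¹·lm = (kg·m²·s⁻³·A⁻²) · (kg⁻¹·m⁻²·s³·A²) · K⁻¹ · cd = K⁻¹·cd.
Both reduce to K⁻¹·cd.

Yes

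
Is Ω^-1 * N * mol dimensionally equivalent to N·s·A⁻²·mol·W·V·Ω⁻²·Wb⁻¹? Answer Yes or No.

Left side:
  Ω = kg·m²·s⁻³·A⁻².
  So Ω⁻¹ = kg⁻¹·m⁻²·s³·A².
  N = kg·m·s⁻².
  Combining: Ω⁻¹·N·mol = (kg⁻¹·m⁻²·s³·A²) · (kg·m·s⁻²) · mol = m⁻¹·s·A²·mol.
Right side:
  N = kg·m/s² = kg·m·s⁻² (force = mass × acceleration).
  W = J/s (power = energy per time),
      = kg·m²·s⁻³.
  V = W/A (potential = power per current),
      = kg·m²·s⁻³·A⁻¹.
  Ω = V/A (resistance = voltage per current),
      = kg·m²·s⁻³·A⁻².
  So Ω⁻² = kg⁻²·m⁻⁴·s⁶·A⁴.
  Wb = V·s (flux: a volt is a weber per second),
      = kg·m²·s⁻²·A⁻¹.
  So Wb⁻¹ = kg⁻¹·m⁻²·s²·A.
  Combining: N·s·A⁻²·mol·W·V·Ω⁻²·Wb⁻¹ = (kg·m·s⁻²) · s · A⁻² · mol · (kg·m²·s⁻³) · (kg·m²·s⁻³·A⁻¹) · (kg⁻²·m⁻⁴·s⁶·A⁴) · (kg⁻¹·m⁻²·s²·A) = m⁻¹·s·A²·mol.
Both reduce to m⁻¹·s·A²·mol.

Yes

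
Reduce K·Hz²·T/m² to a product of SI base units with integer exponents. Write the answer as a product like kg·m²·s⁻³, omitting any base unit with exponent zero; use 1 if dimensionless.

Hz = 1/s = s⁻¹ (frequency is cycles per second).
So Hz² = s⁻².
T = Wb/m² (flux density = flux per area),
    = kg·s⁻²·A⁻¹.
Combining: K·Hz²·T·m⁻² = K · s⁻² · (kg·s⁻²·A⁻¹) · m⁻² = kg·m⁻²·s⁻⁴·A⁻¹·K.

kg·m⁻²·s⁻⁴·A⁻¹·K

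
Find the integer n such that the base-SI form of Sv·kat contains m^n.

2

Sv = m²·s⁻².
kat = s⁻¹·mol.
Combining: Sv·kat = (m²·s⁻²) · (s⁻¹·mol) = m²·s⁻³·mol.
The exponent of m is 2.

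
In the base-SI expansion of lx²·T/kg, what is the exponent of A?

-1

lx = lm/m² (illuminance = luminous flux per area),
    = m⁻²·cd.
So lx² = m⁻⁴·cd².
T = Wb/m² (flux density = flux per area),
    = kg·s⁻²·A⁻¹.
Combining: kg⁻¹·lx²·T = kg⁻¹ · (m⁻⁴·cd²) · (kg·s⁻²·A⁻¹) = m⁻⁴·s⁻²·A⁻¹·cd².
The exponent of A is -1.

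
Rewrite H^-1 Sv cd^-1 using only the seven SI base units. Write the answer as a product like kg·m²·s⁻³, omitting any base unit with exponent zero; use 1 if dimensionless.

H = Wb/A (inductance = flux per current),
    = kg·m²·s⁻²·A⁻².
So H⁻¹ = kg⁻¹·m⁻²·s²·A².
Sv = J/kg (equivalent dose = energy per mass),
    = m²·s⁻².
Combining: H⁻¹·Sv·cd⁻¹ = (kg⁻¹·m⁻²·s²·A²) · (m²·s⁻²) · cd⁻¹ = kg⁻¹·A²·cd⁻¹.

kg⁻¹·A²·cd⁻¹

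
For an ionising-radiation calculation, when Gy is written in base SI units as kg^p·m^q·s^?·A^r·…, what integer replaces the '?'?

Gy = m²·s⁻².
The exponent of s is -2.

-2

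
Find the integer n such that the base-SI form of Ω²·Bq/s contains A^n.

Ω = V/A (resistance = voltage per current),
    = kg·m²·s⁻³·A⁻².
So Ω² = kg²·m⁴·s⁻⁶·A⁻⁴.
Bq = 1/s = s⁻¹ (activity is decays per second).
Combining: Ω²·Bq·s⁻¹ = (kg²·m⁴·s⁻⁶·A⁻⁴) · s⁻¹ · s⁻¹ = kg²·m⁴·s⁻⁸·A⁻⁴.
The exponent of A is -4.

-4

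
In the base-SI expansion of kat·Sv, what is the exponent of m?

kat = mol/s = s⁻¹·mol (catalytic activity).
Sv = J/kg (equivalent dose = energy per mass),
    = m²·s⁻².
Combining: kat·Sv = (s⁻¹·mol) · (m²·s⁻²) = m²·s⁻³·mol.
The exponent of m is 2.

2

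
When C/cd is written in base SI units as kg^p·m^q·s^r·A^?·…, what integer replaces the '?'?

1

C = s·A.
Combining: cd⁻¹·C = cd⁻¹ · (s·A) = s·A·cd⁻¹.
The exponent of A is 1.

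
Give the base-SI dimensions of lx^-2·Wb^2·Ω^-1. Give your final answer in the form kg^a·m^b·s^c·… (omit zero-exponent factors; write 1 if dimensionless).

kg·m⁶·s⁻¹·cd⁻²

lx = lm/m² (illuminance = luminous flux per area),
    = m⁻²·cd.
So lx⁻² = m⁴·cd⁻².
Wb = V·s (flux: a volt is a weber per second),
    = kg·m²·s⁻²·A⁻¹.
So Wb² = kg²·m⁴·s⁻⁴·A⁻².
Ω = V/A (resistance = voltage per current),
    = kg·m²·s⁻³·A⁻².
So Ω⁻¹ = kg⁻¹·m⁻²·s³·A².
Combining: lx⁻²·Wb²·Ω⁻¹ = (m⁴·cd⁻²) · (kg²·m⁴·s⁻⁴·A⁻²) · (kg⁻¹·m⁻²·s³·A²) = kg·m⁶·s⁻¹·cd⁻².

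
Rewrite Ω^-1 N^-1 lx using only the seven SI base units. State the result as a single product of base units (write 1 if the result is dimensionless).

kg⁻²·m⁻⁵·s⁵·A²·cd

Ω = V/A (resistance = voltage per current),
    = kg·m²·s⁻³·A⁻².
So Ω⁻¹ = kg⁻¹·m⁻²·s³·A².
N = kg·m/s² = kg·m·s⁻² (force = mass × acceleration).
So N⁻¹ = kg⁻¹·m⁻¹·s².
lx = lm/m² (illuminance = luminous flux per area),
    = m⁻²·cd.
Combining: Ω⁻¹·N⁻¹·lx = (kg⁻¹·m⁻²·s³·A²) · (kg⁻¹·m⁻¹·s²) · (m⁻²·cd) = kg⁻²·m⁻⁵·s⁵·A²·cd.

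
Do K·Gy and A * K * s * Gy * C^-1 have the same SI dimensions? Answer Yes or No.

Left side:
  Gy = J/kg (absorbed dose = energy per mass),
      = m²·s⁻².
  Combining: K·Gy = K · (m²·s⁻²) = m²·s⁻²·K.
Right side:
  Gy = m²·s⁻².
  C = s·A.
  So C⁻¹ = s⁻¹·A⁻¹.
  Combining: A·K·s·Gy·C⁻¹ = A · K · s · (m²·s⁻²) · (s⁻¹·A⁻¹) = m²·s⁻²·K.
Both reduce to m²·s⁻²·K.

Yes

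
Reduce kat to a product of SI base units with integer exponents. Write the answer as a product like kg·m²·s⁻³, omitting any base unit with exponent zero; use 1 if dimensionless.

s⁻¹·mol

kat = mol/s = s⁻¹·mol (catalytic activity).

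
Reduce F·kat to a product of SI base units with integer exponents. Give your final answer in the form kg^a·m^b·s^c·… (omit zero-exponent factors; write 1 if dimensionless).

F = C/V (capacitance = charge per voltage),
    = A·s/(kg·m²·s⁻³·A⁻¹) (substituting C and V),
    = kg⁻¹·m⁻²·s⁴·A².
kat = mol/s = s⁻¹·mol (catalytic activity).
Combining: F·kat = (kg⁻¹·m⁻²·s⁴·A²) · (s⁻¹·mol) = kg⁻¹·m⁻²·s³·A²·mol.

kg⁻¹·m⁻²·s³·A²·mol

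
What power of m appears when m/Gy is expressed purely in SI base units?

-1

Gy = J/kg (absorbed dose = energy per mass),
    = m²·s⁻².
So Gy⁻¹ = m⁻²·s².
Combining: m·Gy⁻¹ = m · (m⁻²·s²) = m⁻¹·s².
The exponent of m is -1.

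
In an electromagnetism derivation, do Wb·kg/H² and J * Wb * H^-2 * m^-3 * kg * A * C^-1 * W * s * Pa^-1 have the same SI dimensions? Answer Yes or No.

Left side:
  Wb = V·s (flux: a volt is a weber per second),
      = kg·m²·s⁻²·A⁻¹.
  H = Wb/A (inductance = flux per current),
      = kg·m²·s⁻²·A⁻².
  So H⁻² = kg⁻²·m⁻⁴·s⁴·A⁴.
  Combining: Wb·H⁻²·kg = (kg·m²·s⁻²·A⁻¹) · (kg⁻²·m⁻⁴·s⁴·A⁴) · kg = m⁻²·s²·A³.
Right side:
  J = N·m (work = force × distance),
      = kg·m²·s⁻².
  Wb = V·s (flux: a volt is a weber per second),
      = kg·m²·s⁻²·A⁻¹.
  H = Wb/A (inductance = flux per current),
      = kg·m²·s⁻²·A⁻².
  So H⁻² = kg⁻²·m⁻⁴·s⁴·A⁴.
  C = A·s = s·A (charge = current × time).
  So C⁻¹ = s⁻¹·A⁻¹.
  W = J/s (power = energy per time),
      = kg·m²·s⁻³.
  Pa = N/m² (pressure = force per area),
      = kg·m⁻¹·s⁻².
  So Pa⁻¹ = kg⁻¹·m·s².
  Combining: J·Wb·H⁻²·m⁻³·kg·A·C⁻¹·W·s·Pa⁻¹ = (kg·m²·s⁻²) · (kg·m²·s⁻²·A⁻¹) · (kg⁻²·m⁻⁴·s⁴·A⁴) · m⁻³ · kg · A · (s⁻¹·A⁻¹) · (kg·m²·s⁻³) · s · (kg⁻¹·m·s²) = kg·s⁻¹·A³.
Left is m⁻²·s²·A³; right is kg·s⁻¹·A³ — different.

No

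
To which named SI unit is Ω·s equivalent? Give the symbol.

H

Ω = V/A (resistance = voltage per current),
    = kg·m²·s⁻³·A⁻².
Combining: Ω·s = (kg·m²·s⁻³·A⁻²) · s = kg·m²·s⁻²·A⁻².
kg·m²·s⁻²·A⁻² is the base-SI form of the henry.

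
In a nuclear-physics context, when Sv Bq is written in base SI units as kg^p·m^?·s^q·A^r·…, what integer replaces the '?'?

Sv = m²·s⁻².
Bq = s⁻¹.
Combining: Sv·Bq = (m²·s⁻²) · s⁻¹ = m²·s⁻³.
The exponent of m is 2.

2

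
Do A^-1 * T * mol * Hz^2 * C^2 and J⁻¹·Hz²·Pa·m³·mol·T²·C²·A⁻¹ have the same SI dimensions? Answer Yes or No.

Left side:
  T = kg·s⁻²·A⁻¹.
  Hz = s⁻¹.
  So Hz² = s⁻².
  C = s·A.
  So C² = s²·A².
  Combining: A⁻¹·T·mol·Hz²·C² = A⁻¹ · (kg·s⁻²·A⁻¹) · mol · s⁻² · (s²·A²) = kg·s⁻²·mol.
Right side:
  J = kg·m²·s⁻².
  So J⁻¹ = kg⁻¹·m⁻²·s².
  Hz = s⁻¹.
  So Hz² = s⁻².
  Pa = kg·m⁻¹·s⁻².
  T = kg·s⁻²·A⁻¹.
  So T² = kg²·s⁻⁴·A⁻².
  C = s·A.
  So C² = s²·A².
  Combining: J⁻¹·Hz²·Pa·m³·mol·T²·C²·A⁻¹ = (kg⁻¹·m⁻²·s²) · s⁻² · (kg·m⁻¹·s⁻²) · m³ · mol · (kg²·s⁻⁴·A⁻²) · (s²·A²) · A⁻¹ = kg²·s⁻⁴·A⁻¹·mol.
Left is kg·s⁻²·mol; right is kg²·s⁻⁴·A⁻¹·mol — different.

No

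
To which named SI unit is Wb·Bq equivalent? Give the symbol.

V

Wb = kg·m²·s⁻²·A⁻¹.
Bq = s⁻¹.
Combining: Wb·Bq = (kg·m²·s⁻²·A⁻¹) · s⁻¹ = kg·m²·s⁻³·A⁻¹.
kg·m²·s⁻³·A⁻¹ is the base-SI form of the volt.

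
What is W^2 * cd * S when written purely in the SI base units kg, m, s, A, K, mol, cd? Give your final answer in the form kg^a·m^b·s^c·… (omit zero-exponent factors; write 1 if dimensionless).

kg·m²·s⁻³·A²·cd

W = kg·m²·s⁻³.
So W² = kg²·m⁴·s⁻⁶.
S = kg⁻¹·m⁻²·s³·A².
Combining: W²·cd·S = (kg²·m⁴·s⁻⁶) · cd · (kg⁻¹·m⁻²·s³·A²) = kg·m²·s⁻³·A²·cd.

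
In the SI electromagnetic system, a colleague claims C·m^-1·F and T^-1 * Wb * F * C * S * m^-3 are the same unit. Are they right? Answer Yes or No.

No

Left side:
  C = A·s = s·A (charge = current × time).
  F = C/V (capacitance = charge per voltage),
      = A·s/(kg·m²·s⁻³·A⁻¹) (substituting C and V),
      = kg⁻¹·m⁻²·s⁴·A².
  Combining: C·m⁻¹·F = (s·A) · m⁻¹ · (kg⁻¹·m⁻²·s⁴·A²) = kg⁻¹·m⁻³·s⁵·A³.
Right side:
  T = kg·s⁻²·A⁻¹.
  So T⁻¹ = kg⁻¹·s²·A.
  Wb = kg·m²·s⁻²·A⁻¹.
  F = kg⁻¹·m⁻²·s⁴·A².
  C = s·A.
  S = kg⁻¹·m⁻²·s³·A².
  Combining: T⁻¹·Wb·F·C·S·m⁻³ = (kg⁻¹·s²·A) · (kg·m²·s⁻²·A⁻¹) · (kg⁻¹·m⁻²·s⁴·A²) · (s·A) · (kg⁻¹·m⁻²·s³·A²) · m⁻³ = kg⁻²·m⁻⁵·s⁸·A⁵.
Left is kg⁻¹·m⁻³·s⁵·A³; right is kg⁻²·m⁻⁵·s⁸·A⁵ — different.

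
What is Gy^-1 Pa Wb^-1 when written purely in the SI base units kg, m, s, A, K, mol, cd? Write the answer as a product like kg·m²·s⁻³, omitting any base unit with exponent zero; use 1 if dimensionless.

Gy = J/kg (absorbed dose = energy per mass),
    = m²·s⁻².
So Gy⁻¹ = m⁻²·s².
Pa = N/m² (pressure = force per area),
    = kg·m⁻¹·s⁻².
Wb = V·s (flux: a volt is a weber per second),
    = kg·m²·s⁻²·A⁻¹.
So Wb⁻¹ = kg⁻¹·m⁻²·s²·A.
Combining: Gy⁻¹·Pa·Wb⁻¹ = (m⁻²·s²) · (kg·m⁻¹·s⁻²) · (kg⁻¹·m⁻²·s²·A) = m⁻⁵·s²·A.

m⁻⁵·s²·A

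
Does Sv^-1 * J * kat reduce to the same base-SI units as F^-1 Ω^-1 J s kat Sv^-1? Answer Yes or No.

Yes

Left side:
  Sv = m²·s⁻².
  So Sv⁻¹ = m⁻²·s².
  J = kg·m²·s⁻².
  kat = s⁻¹·mol.
  Combining: Sv⁻¹·J·kat = (m⁻²·s²) · (kg·m²·s⁻²) · (s⁻¹·mol) = kg·s⁻¹·mol.
Right side:
  F = C/V (capacitance = charge per voltage),
      = A·s/(kg·m²·s⁻³·A⁻¹) (substituting C and V),
      = kg⁻¹·m⁻²·s⁴·A².
  So F⁻¹ = kg·m²·s⁻⁴·A⁻².
  Ω = V/A (resistance = voltage per current),
      = kg·m²·s⁻³·A⁻².
  So Ω⁻¹ = kg⁻¹·m⁻²·s³·A².
  J = N·m (work = force × distance),
      = kg·m²·s⁻².
  kat = mol/s = s⁻¹·mol (catalytic activity).
  Sv = J/kg (equivalent dose = energy per mass),
      = m²·s⁻².
  So Sv⁻¹ = m⁻²·s².
  Combining: F⁻¹·Ω⁻¹·J·s·kat·Sv⁻¹ = (kg·m²·s⁻⁴·A⁻²) · (kg⁻¹·m⁻²·s³·A²) · (kg·m²·s⁻²) · s · (s⁻¹·mol) · (m⁻²·s²) = kg·s⁻¹·mol.
Both reduce to kg·s⁻¹·mol.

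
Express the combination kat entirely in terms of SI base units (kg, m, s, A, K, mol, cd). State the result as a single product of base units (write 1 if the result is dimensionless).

kat = mol/s = s⁻¹·mol (catalytic activity).

s⁻¹·mol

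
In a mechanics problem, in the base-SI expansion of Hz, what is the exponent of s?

Hz = 1/s = s⁻¹ (frequency is cycles per second).
The exponent of s is -1.

-1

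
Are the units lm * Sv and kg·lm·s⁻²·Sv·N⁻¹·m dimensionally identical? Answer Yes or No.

Left side:
  lm = cd·sr = cd (luminous flux; sr is dimensionless).
  Sv = J/kg (equivalent dose = energy per mass),
      = m²·s⁻².
  Combining: lm·Sv = cd · (m²·s⁻²) = m²·s⁻²·cd.
Right side:
  lm = cd·sr = cd (luminous flux; sr is dimensionless).
  Sv = J/kg (equivalent dose = energy per mass),
      = m²·s⁻².
  N = kg·m/s² = kg·m·s⁻² (force = mass × acceleration).
  So N⁻¹ = kg⁻¹·m⁻¹·s².
  Combining: kg·lm·s⁻²·Sv·N⁻¹·m = kg · cd · s⁻² · (m²·s⁻²) · (kg⁻¹·m⁻¹·s²) · m = m²·s⁻²·cd.
Both reduce to m²·s⁻²·cd.

Yes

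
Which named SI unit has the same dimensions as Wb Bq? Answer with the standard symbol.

Wb = V·s (flux: a volt is a weber per second),
    = kg·m²·s⁻²·A⁻¹.
Bq = 1/s = s⁻¹ (activity is decays per second).
Combining: Wb·Bq = (kg·m²·s⁻²·A⁻¹) · s⁻¹ = kg·m²·s⁻³·A⁻¹.
kg·m²·s⁻³·A⁻¹ is the base-SI form of the volt.

V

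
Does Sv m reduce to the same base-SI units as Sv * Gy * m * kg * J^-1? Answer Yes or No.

Yes

Left side:
  Sv = m²·s⁻².
  Combining: Sv·m = (m²·s⁻²) · m = m³·s⁻².
Right side:
  Sv = m²·s⁻².
  Gy = m²·s⁻².
  J = kg·m²·s⁻².
  So J⁻¹ = kg⁻¹·m⁻²·s².
  Combining: Sv·Gy·m·kg·J⁻¹ = (m²·s⁻²) · (m²·s⁻²) · m · kg · (kg⁻¹·m⁻²·s²) = m³·s⁻².
Both reduce to m³·s⁻².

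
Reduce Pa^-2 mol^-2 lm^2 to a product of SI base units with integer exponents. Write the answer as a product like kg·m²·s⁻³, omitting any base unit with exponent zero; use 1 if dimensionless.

Pa = N/m² (pressure = force per area),
    = kg·m⁻¹·s⁻².
So Pa⁻² = kg⁻²·m²·s⁴.
lm = cd·sr = cd (luminous flux; sr is dimensionless).
So lm² = cd².
Combining: Pa⁻²·mol⁻²·lm² = (kg⁻²·m²·s⁴) · mol⁻² · cd² = kg⁻²·m²·s⁴·mol⁻²·cd².

kg⁻²·m²·s⁴·mol⁻²·cd²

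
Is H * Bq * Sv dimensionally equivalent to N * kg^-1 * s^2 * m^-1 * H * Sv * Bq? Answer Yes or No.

Left side:
  H = Wb/A (inductance = flux per current),
      = kg·m²·s⁻²·A⁻².
  Bq = 1/s = s⁻¹ (activity is decays per second).
  Sv = J/kg (equivalent dose = energy per mass),
      = m²·s⁻².
  Combining: H·Bq·Sv = (kg·m²·s⁻²·A⁻²) · s⁻¹ · (m²·s⁻²) = kg·m⁴·s⁻⁵·A⁻².
Right side:
  N = kg·m·s⁻².
  H = kg·m²·s⁻²·A⁻².
  Sv = m²·s⁻².
  Bq = s⁻¹.
  Combining: N·kg⁻¹·s²·m⁻¹·H·Sv·Bq = (kg·m·s⁻²) · kg⁻¹ · s² · m⁻¹ · (kg·m²·s⁻²·A⁻²) · (m²·s⁻²) · s⁻¹ = kg·m⁴·s⁻⁵·A⁻².
Both reduce to kg·m⁴·s⁻⁵·A⁻².

Yes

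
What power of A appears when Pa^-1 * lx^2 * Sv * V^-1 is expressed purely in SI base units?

1

Pa = N/m² (pressure = force per area),
    = kg·m⁻¹·s⁻².
So Pa⁻¹ = kg⁻¹·m·s².
lx = lm/m² (illuminance = luminous flux per area),
    = m⁻²·cd.
So lx² = m⁻⁴·cd².
Sv = J/kg (equivalent dose = energy per mass),
    = m²·s⁻².
V = W/A (potential = power per current),
    = kg·m²·s⁻³·A⁻¹.
So V⁻¹ = kg⁻¹·m⁻²·s³·A.
Combining: Pa⁻¹·lx²·Sv·V⁻¹ = (kg⁻¹·m·s²) · (m⁻⁴·cd²) · (m²·s⁻²) · (kg⁻¹·m⁻²·s³·A) = kg⁻²·m⁻³·s³·A·cd².
The exponent of A is 1.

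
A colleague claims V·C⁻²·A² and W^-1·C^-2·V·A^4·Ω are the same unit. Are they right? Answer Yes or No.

Yes

Left side:
  V = W/A (potential = power per current),
      = kg·m²·s⁻³·A⁻¹.
  C = A·s = s·A (charge = current × time).
  So C⁻² = s⁻²·A⁻².
  Combining: V·C⁻²·A² = (kg·m²·s⁻³·A⁻¹) · (s⁻²·A⁻²) · A² = kg·m²·s⁻⁵·A⁻¹.
Right side:
  W = J/s (power = energy per time),
      = kg·m²·s⁻³.
  So W⁻¹ = kg⁻¹·m⁻²·s³.
  C = A·s = s·A (charge = current × time).
  So C⁻² = s⁻²·A⁻².
  V = W/A (potential = power per current),
      = kg·m²·s⁻³·A⁻¹.
  Ω = V/A (resistance = voltage per current),
      = kg·m²·s⁻³·A⁻².
  Combining: W⁻¹·C⁻²·V·A⁴·Ω = (kg⁻¹·m⁻²·s³) · (s⁻²·A⁻²) · (kg·m²·s⁻³·A⁻¹) · A⁴ · (kg·m²·s⁻³·A⁻²) = kg·m²·s⁻⁵·A⁻¹.
Both reduce to kg·m²·s⁻⁵·A⁻¹.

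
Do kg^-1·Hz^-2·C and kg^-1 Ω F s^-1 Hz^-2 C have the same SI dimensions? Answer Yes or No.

Left side:
  Hz = s⁻¹.
  So Hz⁻² = s².
  C = s·A.
  Combining: kg⁻¹·Hz⁻²·C = kg⁻¹ · s² · (s·A) = kg⁻¹·s³·A.
Right side:
  Ω = kg·m²·s⁻³·A⁻².
  F = kg⁻¹·m⁻²·s⁴·A².
  Hz = s⁻¹.
  So Hz⁻² = s².
  C = s·A.
  Combining: kg⁻¹·Ω·F·s⁻¹·Hz⁻²·C = kg⁻¹ · (kg·m²·s⁻³·A⁻²) · (kg⁻¹·m⁻²·s⁴·A²) · s⁻¹ · s² · (s·A) = kg⁻¹·s³·A.
Both reduce to kg⁻¹·s³·A.

Yes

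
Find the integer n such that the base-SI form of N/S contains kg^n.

2

N = kg·m·s⁻².
S = kg⁻¹·m⁻²·s³·A².
So S⁻¹ = kg·m²·s⁻³·A⁻².
Combining: N·S⁻¹ = (kg·m·s⁻²) · (kg·m²·s⁻³·A⁻²) = kg²·m³·s⁻⁵·A⁻².
The exponent of kg is 2.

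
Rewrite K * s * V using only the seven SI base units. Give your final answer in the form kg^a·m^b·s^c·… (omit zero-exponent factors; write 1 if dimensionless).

V = kg·m²·s⁻³·A⁻¹.
Combining: K·s·V = K · s · (kg·m²·s⁻³·A⁻¹) = kg·m²·s⁻²·A⁻¹·K.

kg·m²·s⁻²·A⁻¹·K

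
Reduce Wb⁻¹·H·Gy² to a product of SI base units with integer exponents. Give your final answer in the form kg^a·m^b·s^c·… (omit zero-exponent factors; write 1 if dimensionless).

Wb = V·s (flux: a volt is a weber per second),
    = kg·m²·s⁻²·A⁻¹.
So Wb⁻¹ = kg⁻¹·m⁻²·s²·A.
H = Wb/A (inductance = flux per current),
    = kg·m²·s⁻²·A⁻².
Gy = J/kg (absorbed dose = energy per mass),
    = m²·s⁻².
So Gy² = m⁴·s⁻⁴.
Combining: Wb⁻¹·H·Gy² = (kg⁻¹·m⁻²·s²·A) · (kg·m²·s⁻²·A⁻²) · (m⁴·s⁻⁴) = m⁴·s⁻⁴·A⁻¹.

m⁴·s⁻⁴·A⁻¹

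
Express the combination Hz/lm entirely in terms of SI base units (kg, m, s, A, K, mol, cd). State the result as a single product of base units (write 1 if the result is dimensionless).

Hz = s⁻¹.
lm = cd.
So lm⁻¹ = cd⁻¹.
Combining: Hz·lm⁻¹ = s⁻¹ · cd⁻¹ = s⁻¹·cd⁻¹.

s⁻¹·cd⁻¹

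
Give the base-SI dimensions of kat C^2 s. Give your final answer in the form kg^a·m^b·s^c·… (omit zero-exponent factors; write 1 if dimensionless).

s²·A²·mol

kat = s⁻¹·mol.
C = s·A.
So C² = s²·A².
Combining: kat·C²·s = (s⁻¹·mol) · (s²·A²) · s = s²·A²·mol.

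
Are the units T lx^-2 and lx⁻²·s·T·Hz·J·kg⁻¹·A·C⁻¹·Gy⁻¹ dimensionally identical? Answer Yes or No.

Left side:
  T = Wb/m² (flux density = flux per area),
      = kg·s⁻²·A⁻¹.
  lx = lm/m² (illuminance = luminous flux per area),
      = m⁻²·cd.
  So lx⁻² = m⁴·cd⁻².
  Combining: T·lx⁻² = (kg·s⁻²·A⁻¹) · (m⁴·cd⁻²) = kg·m⁴·s⁻²·A⁻¹·cd⁻².
Right side:
  lx = lm/m² (illuminance = luminous flux per area),
      = m⁻²·cd.
  So lx⁻² = m⁴·cd⁻².
  T = Wb/m² (flux density = flux per area),
      = kg·s⁻²·A⁻¹.
  Hz = 1/s = s⁻¹ (frequency is cycles per second).
  J = N·m (work = force × distance),
      = kg·m²·s⁻².
  C = A·s = s·A (charge = current × time).
  So C⁻¹ = s⁻¹·A⁻¹.
  Gy = J/kg (absorbed dose = energy per mass),
      = m²·s⁻².
  So Gy⁻¹ = m⁻²·s².
  Combining: lx⁻²·s·T·Hz·J·kg⁻¹·A·C⁻¹·Gy⁻¹ = (m⁴·cd⁻²) · s · (kg·s⁻²·A⁻¹) · s⁻¹ · (kg·m²·s⁻²) · kg⁻¹ · A · (s⁻¹·A⁻¹) · (m⁻²·s²) = kg·m⁴·s⁻³·A⁻¹·cd⁻².
Left is kg·m⁴·s⁻²·A⁻¹·cd⁻²; right is kg·m⁴·s⁻³·A⁻¹·cd⁻² — different.

No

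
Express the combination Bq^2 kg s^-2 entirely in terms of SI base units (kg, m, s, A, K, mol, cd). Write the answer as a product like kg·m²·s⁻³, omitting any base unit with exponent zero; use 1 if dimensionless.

kg·s⁻⁴

Bq = s⁻¹.
So Bq² = s⁻².
Combining: Bq²·kg·s⁻² = s⁻² · kg · s⁻² = kg·s⁻⁴.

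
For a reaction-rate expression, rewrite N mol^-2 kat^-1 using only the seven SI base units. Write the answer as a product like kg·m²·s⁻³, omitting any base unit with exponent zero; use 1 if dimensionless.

N = kg·m/s² = kg·m·s⁻² (force = mass × acceleration).
kat = mol/s = s⁻¹·mol (catalytic activity).
So kat⁻¹ = s·mol⁻¹.
Combining: N·mol⁻²·kat⁻¹ = (kg·m·s⁻²) · mol⁻² · (s·mol⁻¹) = kg·m·s⁻¹·mol⁻³.

kg·m·s⁻¹·mol⁻³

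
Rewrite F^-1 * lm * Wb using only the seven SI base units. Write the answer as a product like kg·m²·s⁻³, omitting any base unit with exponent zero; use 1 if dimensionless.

F = C/V (capacitance = charge per voltage),
    = A·s/(kg·m²·s⁻³·A⁻¹) (substituting C and V),
    = kg⁻¹·m⁻²·s⁴·A².
So F⁻¹ = kg·m²·s⁻⁴·A⁻².
lm = cd·sr = cd (luminous flux; sr is dimensionless).
Wb = V·s (flux: a volt is a weber per second),
    = kg·m²·s⁻²·A⁻¹.
Combining: F⁻¹·lm·Wb = (kg·m²·s⁻⁴·A⁻²) · cd · (kg·m²·s⁻²·A⁻¹) = kg²·m⁴·s⁻⁶·A⁻³·cd.

kg²·m⁴·s⁻⁶·A⁻³·cd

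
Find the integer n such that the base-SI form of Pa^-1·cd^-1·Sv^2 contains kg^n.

Pa = kg·m⁻¹·s⁻².
So Pa⁻¹ = kg⁻¹·m·s².
Sv = m²·s⁻².
So Sv² = m⁴·s⁻⁴.
Combining: Pa⁻¹·cd⁻¹·Sv² = (kg⁻¹·m·s²) · cd⁻¹ · (m⁴·s⁻⁴) = kg⁻¹·m⁵·s⁻²·cd⁻¹.
The exponent of kg is -1.

-1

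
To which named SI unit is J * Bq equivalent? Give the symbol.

J = N·m (work = force × distance),
    = kg·m²·s⁻².
Bq = 1/s = s⁻¹ (activity is decays per second).
Combining: J·Bq = (kg·m²·s⁻²) · s⁻¹ = kg·m²·s⁻³.
kg·m²·s⁻³ is the base-SI form of the watt.

W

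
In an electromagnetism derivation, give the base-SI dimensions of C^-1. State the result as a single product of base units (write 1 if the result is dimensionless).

C = A·s = s·A (charge = current × time).
So C⁻¹ = s⁻¹·A⁻¹.

s⁻¹·A⁻¹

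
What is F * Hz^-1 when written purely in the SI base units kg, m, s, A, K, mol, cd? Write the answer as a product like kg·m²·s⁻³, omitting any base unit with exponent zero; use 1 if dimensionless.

kg⁻¹·m⁻²·s⁵·A²

F = C/V (capacitance = charge per voltage),
    = A·s/(kg·m²·s⁻³·A⁻¹) (substituting C and V),
    = kg⁻¹·m⁻²·s⁴·A².
Hz = 1/s = s⁻¹ (frequency is cycles per second).
So Hz⁻¹ = s.
Combining: F·Hz⁻¹ = (kg⁻¹·m⁻²·s⁴·A²) · s = kg⁻¹·m⁻²·s⁵·A².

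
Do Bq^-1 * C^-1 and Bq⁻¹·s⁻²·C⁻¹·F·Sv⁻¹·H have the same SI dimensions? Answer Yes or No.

Left side:
  Bq = 1/s = s⁻¹ (activity is decays per second).
  So Bq⁻¹ = s.
  C = A·s = s·A (charge = current × time).
  So C⁻¹ = s⁻¹·A⁻¹.
  Combining: Bq⁻¹·C⁻¹ = s · (s⁻¹·A⁻¹) = A⁻¹.
Right side:
  Bq = 1/s = s⁻¹ (activity is decays per second).
  So Bq⁻¹ = s.
  C = A·s = s·A (charge = current × time).
  So C⁻¹ = s⁻¹·A⁻¹.
  F = C/V (capacitance = charge per voltage),
      = A·s/(kg·m²·s⁻³·A⁻¹) (substituting C and V),
      = kg⁻¹·m⁻²·s⁴·A².
  Sv = J/kg (equivalent dose = energy per mass),
      = m²·s⁻².
  So Sv⁻¹ = m⁻²·s².
  H = Wb/A (inductance = flux per current),
      = kg·m²·s⁻²·A⁻².
  Combining: Bq⁻¹·s⁻²·C⁻¹·F·Sv⁻¹·H = s · s⁻² · (s⁻¹·A⁻¹) · (kg⁻¹·m⁻²·s⁴·A²) · (m⁻²·s²) · (kg·m²·s⁻²·A⁻²) = m⁻²·s²·A⁻¹.
Left is A⁻¹; right is m⁻²·s²·A⁻¹ — different.

No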